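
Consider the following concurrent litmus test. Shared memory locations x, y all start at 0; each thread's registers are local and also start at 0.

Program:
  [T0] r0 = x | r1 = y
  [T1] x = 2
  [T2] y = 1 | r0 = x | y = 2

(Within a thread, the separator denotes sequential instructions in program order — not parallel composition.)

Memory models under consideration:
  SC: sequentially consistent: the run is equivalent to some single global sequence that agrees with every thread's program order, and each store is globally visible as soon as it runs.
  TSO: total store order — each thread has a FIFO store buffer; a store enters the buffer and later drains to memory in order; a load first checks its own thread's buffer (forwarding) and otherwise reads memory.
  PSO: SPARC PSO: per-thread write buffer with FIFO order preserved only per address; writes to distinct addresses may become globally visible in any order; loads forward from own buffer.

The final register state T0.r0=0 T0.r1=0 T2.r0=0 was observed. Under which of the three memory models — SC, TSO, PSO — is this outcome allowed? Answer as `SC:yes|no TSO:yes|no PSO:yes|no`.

outcome vector order: (T0.r0,T0.r1,T2.r0)
SC: 11 outcomes — {0/0/0, 0/0/2, 0/1/0, 0/1/2, 0/2/0, 0/2/2, 2/0/2, 2/1/0, 2/1/2, 2/2/0, 2/2/2}
TSO: 12 outcomes — {0/0/0, 0/0/2, 0/1/0, 0/1/2, 0/2/0, 0/2/2, 2/0/0, 2/0/2, 2/1/0, 2/1/2, 2/2/0, 2/2/2}
PSO: 12 outcomes — {0/0/0, 0/0/2, 0/1/0, 0/1/2, 0/2/0, 0/2/2, 2/0/0, 2/0/2, 2/1/0, 2/1/2, 2/2/0, 2/2/2}
target 0/0/0 ∈ {SC,TSO,PSO}

SC:yes TSO:yes PSO:yes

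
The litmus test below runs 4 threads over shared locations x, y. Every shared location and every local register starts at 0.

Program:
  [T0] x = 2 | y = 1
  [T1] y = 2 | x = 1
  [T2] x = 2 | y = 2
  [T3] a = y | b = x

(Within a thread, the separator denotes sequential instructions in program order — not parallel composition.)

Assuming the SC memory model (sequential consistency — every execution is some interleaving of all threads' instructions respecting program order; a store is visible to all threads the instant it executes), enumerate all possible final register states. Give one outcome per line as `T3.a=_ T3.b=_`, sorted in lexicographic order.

T3.a=0 T3.b=0
T3.a=0 T3.b=1
T3.a=0 T3.b=2
T3.a=1 T3.b=1
T3.a=1 T3.b=2
T3.a=2 T3.b=0
T3.a=2 T3.b=1
T3.a=2 T3.b=2

outcome vector order: (T3.a,T3.b)
|SC outcomes| = 8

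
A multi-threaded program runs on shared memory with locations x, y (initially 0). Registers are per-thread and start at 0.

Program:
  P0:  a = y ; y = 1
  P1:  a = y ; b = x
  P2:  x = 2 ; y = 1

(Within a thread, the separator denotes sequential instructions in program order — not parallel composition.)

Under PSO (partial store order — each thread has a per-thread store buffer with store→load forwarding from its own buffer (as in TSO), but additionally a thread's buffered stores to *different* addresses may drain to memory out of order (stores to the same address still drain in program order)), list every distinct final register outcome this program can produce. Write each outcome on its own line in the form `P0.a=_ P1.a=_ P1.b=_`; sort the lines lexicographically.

P0.a=0 P1.a=0 P1.b=0
P0.a=0 P1.a=0 P1.b=2
P0.a=0 P1.a=1 P1.b=0
P0.a=0 P1.a=1 P1.b=2
P0.a=1 P1.a=0 P1.b=0
P0.a=1 P1.a=0 P1.b=2
P0.a=1 P1.a=1 P1.b=0
P0.a=1 P1.a=1 P1.b=2

outcome vector order: (P0.a,P1.a,P1.b)
|PSO outcomes| = 8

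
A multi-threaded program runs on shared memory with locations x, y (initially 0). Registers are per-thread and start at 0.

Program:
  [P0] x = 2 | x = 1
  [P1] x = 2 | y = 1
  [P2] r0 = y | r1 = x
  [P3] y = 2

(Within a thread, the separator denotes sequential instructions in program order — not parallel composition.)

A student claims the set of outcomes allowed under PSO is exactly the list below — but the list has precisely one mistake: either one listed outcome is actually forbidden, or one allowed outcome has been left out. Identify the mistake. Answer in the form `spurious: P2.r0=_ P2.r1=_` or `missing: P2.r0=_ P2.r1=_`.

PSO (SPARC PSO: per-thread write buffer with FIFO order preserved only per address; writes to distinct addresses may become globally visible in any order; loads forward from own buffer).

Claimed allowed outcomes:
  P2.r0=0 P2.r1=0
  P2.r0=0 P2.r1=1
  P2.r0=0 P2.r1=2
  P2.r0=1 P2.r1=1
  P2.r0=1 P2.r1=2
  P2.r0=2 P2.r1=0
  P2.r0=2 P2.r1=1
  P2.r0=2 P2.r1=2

missing: P2.r0=1 P2.r1=0

outcome vector order: (P2.r0,P2.r1)
PSO (9): (0,0), (0,1), (0,2), (1,0), (1,1), (1,2), (2,0), (2,1), (2,2)
PSO∖claimed = {(1,0)}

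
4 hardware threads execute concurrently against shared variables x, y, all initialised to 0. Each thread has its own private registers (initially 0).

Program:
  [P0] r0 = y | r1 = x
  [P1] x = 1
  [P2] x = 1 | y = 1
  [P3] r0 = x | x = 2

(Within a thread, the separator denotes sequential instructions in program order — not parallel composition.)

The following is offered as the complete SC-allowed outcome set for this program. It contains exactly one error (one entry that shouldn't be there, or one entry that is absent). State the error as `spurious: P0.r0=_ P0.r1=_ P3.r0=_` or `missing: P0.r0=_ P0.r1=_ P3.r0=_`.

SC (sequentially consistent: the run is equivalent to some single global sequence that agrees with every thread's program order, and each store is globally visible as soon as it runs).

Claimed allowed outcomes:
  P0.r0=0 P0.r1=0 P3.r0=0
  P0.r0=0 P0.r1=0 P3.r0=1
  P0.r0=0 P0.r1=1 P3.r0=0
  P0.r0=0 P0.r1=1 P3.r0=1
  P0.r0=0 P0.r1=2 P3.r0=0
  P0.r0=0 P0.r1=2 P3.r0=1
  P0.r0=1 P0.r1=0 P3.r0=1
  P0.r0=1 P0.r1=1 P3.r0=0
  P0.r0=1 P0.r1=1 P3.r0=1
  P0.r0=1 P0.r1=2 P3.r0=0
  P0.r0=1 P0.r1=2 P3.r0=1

outcome vector order: (P0.r0,P0.r1,P3.r0)
under SC → <0 0 0> <0 0 1> <0 1 0> <0 1 1> <0 2 0> <0 2 1> <1 1 0> <1 1 1> <1 2 0> <1 2 1>
claimed∖SC = {<1 0 1>}

spurious: P0.r0=1 P0.r1=0 P3.r0=1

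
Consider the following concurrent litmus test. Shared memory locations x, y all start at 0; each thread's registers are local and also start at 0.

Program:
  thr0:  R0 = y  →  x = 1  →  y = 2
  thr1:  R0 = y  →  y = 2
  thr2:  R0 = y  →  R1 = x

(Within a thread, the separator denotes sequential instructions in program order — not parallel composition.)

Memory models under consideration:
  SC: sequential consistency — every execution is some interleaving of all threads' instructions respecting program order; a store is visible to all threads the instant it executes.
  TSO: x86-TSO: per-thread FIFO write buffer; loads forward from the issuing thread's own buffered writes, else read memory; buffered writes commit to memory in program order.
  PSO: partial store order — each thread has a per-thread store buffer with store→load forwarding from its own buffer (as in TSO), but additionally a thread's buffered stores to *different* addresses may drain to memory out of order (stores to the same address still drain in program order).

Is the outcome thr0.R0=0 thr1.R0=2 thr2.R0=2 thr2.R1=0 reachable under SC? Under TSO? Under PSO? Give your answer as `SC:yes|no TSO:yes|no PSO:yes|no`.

outcome vector order: (thr0.R0,thr1.R0,thr2.R0,thr2.R1)
under SC → (0,0,0,0), (0,0,0,1), (0,0,2,0), (0,0,2,1), (0,2,0,0), (0,2,0,1), (0,2,2,1), (2,0,0,0), (2,0,0,1), (2,0,2,0), (2,0,2,1)
under TSO → (0,0,0,0), (0,0,0,1), (0,0,2,0), (0,0,2,1), (0,2,0,0), (0,2,0,1), (0,2,2,1), (2,0,0,0), (2,0,0,1), (2,0,2,0), (2,0,2,1)
under PSO → (0,0,0,0), (0,0,0,1), (0,0,2,0), (0,0,2,1), (0,2,0,0), (0,2,0,1), (0,2,2,0), (0,2,2,1), (2,0,0,0), (2,0,0,1), (2,0,2,0), (2,0,2,1)
target (0,2,2,0) ∈ {PSO}

SC:no TSO:no PSO:yes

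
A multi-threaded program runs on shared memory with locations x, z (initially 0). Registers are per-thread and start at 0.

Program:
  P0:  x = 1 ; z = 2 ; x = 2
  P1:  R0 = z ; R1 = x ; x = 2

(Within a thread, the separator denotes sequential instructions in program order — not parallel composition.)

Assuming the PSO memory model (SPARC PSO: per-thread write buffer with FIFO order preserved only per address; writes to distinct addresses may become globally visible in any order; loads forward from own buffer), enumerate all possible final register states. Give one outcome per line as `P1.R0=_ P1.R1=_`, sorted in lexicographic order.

P1.R0=0 P1.R1=0
P1.R0=0 P1.R1=1
P1.R0=0 P1.R1=2
P1.R0=2 P1.R1=0
P1.R0=2 P1.R1=1
P1.R0=2 P1.R1=2

outcome vector order: (P1.R0,P1.R1)
|PSO outcomes| = 6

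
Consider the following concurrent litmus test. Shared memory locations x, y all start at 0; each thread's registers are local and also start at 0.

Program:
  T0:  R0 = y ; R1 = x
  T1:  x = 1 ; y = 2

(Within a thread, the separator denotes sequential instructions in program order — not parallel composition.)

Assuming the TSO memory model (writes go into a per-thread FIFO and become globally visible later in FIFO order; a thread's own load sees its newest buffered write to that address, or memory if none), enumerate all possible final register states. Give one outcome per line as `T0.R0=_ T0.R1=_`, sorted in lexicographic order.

T0.R0=0 T0.R1=0
T0.R0=0 T0.R1=1
T0.R0=2 T0.R1=1

outcome vector order: (T0.R0,T0.R1)
|TSO outcomes| = 3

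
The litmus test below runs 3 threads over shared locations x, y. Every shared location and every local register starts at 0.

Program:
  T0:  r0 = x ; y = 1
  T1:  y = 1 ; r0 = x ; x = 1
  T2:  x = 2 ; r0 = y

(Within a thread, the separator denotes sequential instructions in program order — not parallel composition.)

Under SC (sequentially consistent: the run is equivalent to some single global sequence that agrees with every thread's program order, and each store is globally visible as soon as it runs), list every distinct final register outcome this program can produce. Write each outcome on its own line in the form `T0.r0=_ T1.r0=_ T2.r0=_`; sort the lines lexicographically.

outcome vector order: (T0.r0,T1.r0,T2.r0)
|SC outcomes| = 9

T0.r0=0 T1.r0=0 T2.r0=1
T0.r0=0 T1.r0=2 T2.r0=0
T0.r0=0 T1.r0=2 T2.r0=1
T0.r0=1 T1.r0=0 T2.r0=1
T0.r0=1 T1.r0=2 T2.r0=0
T0.r0=1 T1.r0=2 T2.r0=1
T0.r0=2 T1.r0=0 T2.r0=1
T0.r0=2 T1.r0=2 T2.r0=0
T0.r0=2 T1.r0=2 T2.r0=1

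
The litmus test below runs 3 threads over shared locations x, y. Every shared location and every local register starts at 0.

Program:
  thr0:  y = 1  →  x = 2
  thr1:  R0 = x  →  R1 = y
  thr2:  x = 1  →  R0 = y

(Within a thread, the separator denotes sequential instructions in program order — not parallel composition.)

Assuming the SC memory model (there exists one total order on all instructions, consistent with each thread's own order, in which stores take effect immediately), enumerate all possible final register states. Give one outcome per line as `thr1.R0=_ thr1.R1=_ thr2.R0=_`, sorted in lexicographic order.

thr1.R0=0 thr1.R1=0 thr2.R0=0
thr1.R0=0 thr1.R1=0 thr2.R0=1
thr1.R0=0 thr1.R1=1 thr2.R0=0
thr1.R0=0 thr1.R1=1 thr2.R0=1
thr1.R0=1 thr1.R1=0 thr2.R0=0
thr1.R0=1 thr1.R1=0 thr2.R0=1
thr1.R0=1 thr1.R1=1 thr2.R0=0
thr1.R0=1 thr1.R1=1 thr2.R0=1
thr1.R0=2 thr1.R1=1 thr2.R0=0
thr1.R0=2 thr1.R1=1 thr2.R0=1

outcome vector order: (thr1.R0,thr1.R1,thr2.R0)
|SC outcomes| = 10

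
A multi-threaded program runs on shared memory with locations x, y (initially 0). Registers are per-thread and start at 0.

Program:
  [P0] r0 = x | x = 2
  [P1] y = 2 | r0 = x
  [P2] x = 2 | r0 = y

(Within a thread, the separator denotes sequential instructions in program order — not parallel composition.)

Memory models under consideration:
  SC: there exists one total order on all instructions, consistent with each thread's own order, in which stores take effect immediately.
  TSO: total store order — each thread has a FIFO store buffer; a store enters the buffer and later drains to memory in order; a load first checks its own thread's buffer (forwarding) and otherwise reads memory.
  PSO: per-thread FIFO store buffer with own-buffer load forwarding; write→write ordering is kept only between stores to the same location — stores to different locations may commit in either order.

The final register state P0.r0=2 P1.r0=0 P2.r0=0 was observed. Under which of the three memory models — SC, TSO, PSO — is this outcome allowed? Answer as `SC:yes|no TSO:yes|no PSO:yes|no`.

SC:no TSO:yes PSO:yes

outcome vector order: (P0.r0,P1.r0,P2.r0)
SC: 6 outcomes — {<0 0 2>, <0 2 0>, <0 2 2>, <2 0 2>, <2 2 0>, <2 2 2>}
TSO: 8 outcomes — {<0 0 0>, <0 0 2>, <0 2 0>, <0 2 2>, <2 0 0>, <2 0 2>, <2 2 0>, <2 2 2>}
PSO: 8 outcomes — {<0 0 0>, <0 0 2>, <0 2 0>, <0 2 2>, <2 0 0>, <2 0 2>, <2 2 0>, <2 2 2>}
target <2 0 0> ∈ {TSO,PSO}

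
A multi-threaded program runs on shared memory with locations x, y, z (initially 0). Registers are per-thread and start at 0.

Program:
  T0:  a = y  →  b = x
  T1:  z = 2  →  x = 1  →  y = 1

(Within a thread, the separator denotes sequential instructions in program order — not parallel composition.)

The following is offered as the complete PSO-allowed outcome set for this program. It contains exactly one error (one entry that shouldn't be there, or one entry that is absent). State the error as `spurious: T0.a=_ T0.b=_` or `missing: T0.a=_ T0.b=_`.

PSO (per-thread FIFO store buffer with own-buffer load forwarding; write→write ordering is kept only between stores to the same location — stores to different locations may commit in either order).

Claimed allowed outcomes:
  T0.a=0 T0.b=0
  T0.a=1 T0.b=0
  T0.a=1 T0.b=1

outcome vector order: (T0.a,T0.b)
under PSO → 00; 01; 10; 11
PSO∖claimed = {01}

missing: T0.a=0 T0.b=1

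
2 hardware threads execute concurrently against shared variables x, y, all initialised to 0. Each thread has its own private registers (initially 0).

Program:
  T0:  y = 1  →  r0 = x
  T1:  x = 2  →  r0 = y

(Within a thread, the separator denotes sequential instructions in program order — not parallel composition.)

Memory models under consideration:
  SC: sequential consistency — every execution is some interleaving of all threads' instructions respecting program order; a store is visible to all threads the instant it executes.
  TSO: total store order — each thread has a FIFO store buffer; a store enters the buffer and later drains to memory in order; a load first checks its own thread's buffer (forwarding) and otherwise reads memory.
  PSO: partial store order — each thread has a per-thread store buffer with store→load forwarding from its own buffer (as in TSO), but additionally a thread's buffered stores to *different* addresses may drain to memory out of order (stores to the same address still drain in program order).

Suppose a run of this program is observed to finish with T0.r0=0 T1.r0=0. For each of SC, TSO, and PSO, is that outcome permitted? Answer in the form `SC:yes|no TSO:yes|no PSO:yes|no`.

outcome vector order: (T0.r0,T1.r0)
under SC → (0,1), (2,0), (2,1)
under TSO → (0,0), (0,1), (2,0), (2,1)
under PSO → (0,0), (0,1), (2,0), (2,1)
target (0,0) ∈ {TSO,PSO}

SC:no TSO:yes PSO:yes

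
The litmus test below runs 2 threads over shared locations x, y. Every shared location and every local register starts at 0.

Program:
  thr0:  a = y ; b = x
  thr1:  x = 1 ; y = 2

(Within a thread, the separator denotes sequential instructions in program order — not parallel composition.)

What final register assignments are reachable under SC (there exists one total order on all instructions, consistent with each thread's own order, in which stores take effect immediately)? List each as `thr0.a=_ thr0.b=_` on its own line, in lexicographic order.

thr0.a=0 thr0.b=0
thr0.a=0 thr0.b=1
thr0.a=2 thr0.b=1

outcome vector order: (thr0.a,thr0.b)
|SC outcomes| = 3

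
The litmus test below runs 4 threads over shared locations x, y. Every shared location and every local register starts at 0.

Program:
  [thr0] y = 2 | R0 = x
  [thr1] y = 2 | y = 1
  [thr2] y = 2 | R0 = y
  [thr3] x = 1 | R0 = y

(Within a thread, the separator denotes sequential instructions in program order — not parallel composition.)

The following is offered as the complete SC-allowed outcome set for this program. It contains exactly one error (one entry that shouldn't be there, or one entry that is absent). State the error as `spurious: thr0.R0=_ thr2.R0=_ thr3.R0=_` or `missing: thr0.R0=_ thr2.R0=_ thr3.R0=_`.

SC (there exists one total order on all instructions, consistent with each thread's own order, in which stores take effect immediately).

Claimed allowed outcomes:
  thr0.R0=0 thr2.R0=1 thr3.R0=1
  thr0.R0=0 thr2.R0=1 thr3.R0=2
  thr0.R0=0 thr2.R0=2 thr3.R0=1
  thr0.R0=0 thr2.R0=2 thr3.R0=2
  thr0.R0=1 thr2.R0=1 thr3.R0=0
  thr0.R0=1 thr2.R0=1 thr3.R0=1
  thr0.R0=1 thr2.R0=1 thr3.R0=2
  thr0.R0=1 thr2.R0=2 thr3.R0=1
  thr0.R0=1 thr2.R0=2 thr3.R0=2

outcome vector order: (thr0.R0,thr2.R0,thr3.R0)
SC (10): 0/1/1; 0/1/2; 0/2/1; 0/2/2; 1/1/0; 1/1/1; 1/1/2; 1/2/0; 1/2/1; 1/2/2
SC∖claimed = {1/2/0}

missing: thr0.R0=1 thr2.R0=2 thr3.R0=0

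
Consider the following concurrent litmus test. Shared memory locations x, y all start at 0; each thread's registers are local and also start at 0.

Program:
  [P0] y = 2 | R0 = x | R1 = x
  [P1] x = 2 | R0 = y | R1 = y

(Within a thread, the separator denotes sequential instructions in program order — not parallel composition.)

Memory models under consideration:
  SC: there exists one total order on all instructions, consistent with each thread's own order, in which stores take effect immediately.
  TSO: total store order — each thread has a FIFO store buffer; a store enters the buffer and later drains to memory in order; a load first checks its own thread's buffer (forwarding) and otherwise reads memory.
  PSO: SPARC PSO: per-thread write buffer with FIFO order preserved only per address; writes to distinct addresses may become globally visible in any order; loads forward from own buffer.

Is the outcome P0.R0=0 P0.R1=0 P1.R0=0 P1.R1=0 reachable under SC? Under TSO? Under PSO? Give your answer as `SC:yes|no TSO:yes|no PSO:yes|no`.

SC:no TSO:yes PSO:yes

outcome vector order: (P0.R0,P0.R1,P1.R0,P1.R1)
under SC → <0 0 2 2> <0 2 2 2> <2 2 0 0> <2 2 0 2> <2 2 2 2>
under TSO → <0 0 0 0> <0 0 0 2> <0 0 2 2> <0 2 0 0> <0 2 0 2> <0 2 2 2> <2 2 0 0> <2 2 0 2> <2 2 2 2>
under PSO → <0 0 0 0> <0 0 0 2> <0 0 2 2> <0 2 0 0> <0 2 0 2> <0 2 2 2> <2 2 0 0> <2 2 0 2> <2 2 2 2>
target <0 0 0 0> ∈ {TSO,PSO}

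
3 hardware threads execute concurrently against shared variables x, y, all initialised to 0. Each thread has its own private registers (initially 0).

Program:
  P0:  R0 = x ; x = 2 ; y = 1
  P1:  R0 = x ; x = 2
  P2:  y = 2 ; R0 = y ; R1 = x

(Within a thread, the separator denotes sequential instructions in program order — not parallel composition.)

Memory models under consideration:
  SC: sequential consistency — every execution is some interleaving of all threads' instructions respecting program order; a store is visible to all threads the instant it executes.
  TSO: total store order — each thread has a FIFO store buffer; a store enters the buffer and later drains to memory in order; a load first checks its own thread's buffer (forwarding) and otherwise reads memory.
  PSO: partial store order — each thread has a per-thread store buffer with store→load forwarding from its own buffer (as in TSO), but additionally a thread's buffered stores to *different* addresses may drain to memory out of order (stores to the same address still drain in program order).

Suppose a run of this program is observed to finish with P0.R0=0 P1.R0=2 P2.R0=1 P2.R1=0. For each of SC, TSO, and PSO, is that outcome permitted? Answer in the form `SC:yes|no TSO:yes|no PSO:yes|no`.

SC:no TSO:no PSO:yes

outcome vector order: (P0.R0,P1.R0,P2.R0,P2.R1)
SC: 9 outcomes — {(0,0,1,2); (0,0,2,0); (0,0,2,2); (0,2,1,2); (0,2,2,0); (0,2,2,2); (2,0,1,2); (2,0,2,0); (2,0,2,2)}
TSO: 9 outcomes — {(0,0,1,2); (0,0,2,0); (0,0,2,2); (0,2,1,2); (0,2,2,0); (0,2,2,2); (2,0,1,2); (2,0,2,0); (2,0,2,2)}
PSO: 11 outcomes — {(0,0,1,0); (0,0,1,2); (0,0,2,0); (0,0,2,2); (0,2,1,0); (0,2,1,2); (0,2,2,0); (0,2,2,2); (2,0,1,2); (2,0,2,0); (2,0,2,2)}
target (0,2,1,0) ∈ {PSO}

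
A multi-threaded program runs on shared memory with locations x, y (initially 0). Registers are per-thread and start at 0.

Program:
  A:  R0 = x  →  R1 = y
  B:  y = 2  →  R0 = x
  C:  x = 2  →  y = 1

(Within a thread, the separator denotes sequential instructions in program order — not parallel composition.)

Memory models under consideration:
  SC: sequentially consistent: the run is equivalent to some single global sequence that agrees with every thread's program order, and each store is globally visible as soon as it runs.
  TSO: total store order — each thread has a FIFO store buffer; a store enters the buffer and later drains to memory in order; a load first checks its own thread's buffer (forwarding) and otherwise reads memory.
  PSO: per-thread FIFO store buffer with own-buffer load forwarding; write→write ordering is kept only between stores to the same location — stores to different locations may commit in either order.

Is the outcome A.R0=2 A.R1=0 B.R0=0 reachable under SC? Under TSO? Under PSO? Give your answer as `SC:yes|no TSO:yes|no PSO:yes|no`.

SC:no TSO:yes PSO:yes

outcome vector order: (A.R0,A.R1,B.R0)
SC (11): <0 0 0> <0 0 2> <0 1 0> <0 1 2> <0 2 0> <0 2 2> <2 0 2> <2 1 0> <2 1 2> <2 2 0> <2 2 2>
TSO (12): <0 0 0> <0 0 2> <0 1 0> <0 1 2> <0 2 0> <0 2 2> <2 0 0> <2 0 2> <2 1 0> <2 1 2> <2 2 0> <2 2 2>
PSO (12): <0 0 0> <0 0 2> <0 1 0> <0 1 2> <0 2 0> <0 2 2> <2 0 0> <2 0 2> <2 1 0> <2 1 2> <2 2 0> <2 2 2>
target <2 0 0> ∈ {TSO,PSO}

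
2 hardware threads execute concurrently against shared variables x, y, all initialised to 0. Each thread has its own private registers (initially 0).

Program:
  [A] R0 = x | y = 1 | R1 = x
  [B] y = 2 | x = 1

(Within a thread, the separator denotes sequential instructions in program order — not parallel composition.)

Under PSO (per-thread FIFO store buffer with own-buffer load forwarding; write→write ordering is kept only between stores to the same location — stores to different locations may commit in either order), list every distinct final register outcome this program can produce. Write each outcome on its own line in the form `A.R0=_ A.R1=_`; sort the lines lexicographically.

A.R0=0 A.R1=0
A.R0=0 A.R1=1
A.R0=1 A.R1=1

outcome vector order: (A.R0,A.R1)
|PSO outcomes| = 3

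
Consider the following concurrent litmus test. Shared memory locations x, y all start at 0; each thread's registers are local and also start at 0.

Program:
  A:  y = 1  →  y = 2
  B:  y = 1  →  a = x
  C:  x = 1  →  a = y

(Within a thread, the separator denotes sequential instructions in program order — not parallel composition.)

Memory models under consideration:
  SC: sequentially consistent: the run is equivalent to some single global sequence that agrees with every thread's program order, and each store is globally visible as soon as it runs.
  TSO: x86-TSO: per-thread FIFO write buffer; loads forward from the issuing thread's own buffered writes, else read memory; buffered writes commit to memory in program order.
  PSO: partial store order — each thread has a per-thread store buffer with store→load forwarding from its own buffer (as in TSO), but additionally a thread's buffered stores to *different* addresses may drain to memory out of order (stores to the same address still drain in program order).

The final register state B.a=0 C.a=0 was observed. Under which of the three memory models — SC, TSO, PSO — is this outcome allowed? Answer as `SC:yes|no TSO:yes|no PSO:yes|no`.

outcome vector order: (B.a,C.a)
SC (5): 01; 02; 10; 11; 12
TSO (6): 00; 01; 02; 10; 11; 12
PSO (6): 00; 01; 02; 10; 11; 12
target 00 ∈ {TSO,PSO}

SC:no TSO:yes PSO:yes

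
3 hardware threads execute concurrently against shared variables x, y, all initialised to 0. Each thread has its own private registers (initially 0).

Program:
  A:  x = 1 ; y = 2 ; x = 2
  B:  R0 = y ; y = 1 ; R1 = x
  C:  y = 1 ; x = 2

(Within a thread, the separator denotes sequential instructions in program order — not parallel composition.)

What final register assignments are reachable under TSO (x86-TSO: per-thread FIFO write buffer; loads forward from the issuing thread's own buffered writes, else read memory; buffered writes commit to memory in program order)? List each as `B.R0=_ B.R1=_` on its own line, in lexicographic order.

outcome vector order: (B.R0,B.R1)
|TSO outcomes| = 8

B.R0=0 B.R1=0
B.R0=0 B.R1=1
B.R0=0 B.R1=2
B.R0=1 B.R1=0
B.R0=1 B.R1=1
B.R0=1 B.R1=2
B.R0=2 B.R1=1
B.R0=2 B.R1=2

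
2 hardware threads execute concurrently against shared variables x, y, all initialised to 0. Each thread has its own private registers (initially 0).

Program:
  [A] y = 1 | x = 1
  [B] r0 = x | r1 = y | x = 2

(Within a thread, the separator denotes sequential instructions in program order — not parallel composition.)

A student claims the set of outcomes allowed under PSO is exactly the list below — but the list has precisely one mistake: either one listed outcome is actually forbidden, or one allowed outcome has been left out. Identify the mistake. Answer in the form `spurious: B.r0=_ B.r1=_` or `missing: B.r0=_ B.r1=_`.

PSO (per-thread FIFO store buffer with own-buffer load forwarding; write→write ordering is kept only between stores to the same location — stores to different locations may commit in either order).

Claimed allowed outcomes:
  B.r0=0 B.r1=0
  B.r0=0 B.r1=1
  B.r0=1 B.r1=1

outcome vector order: (B.r0,B.r1)
PSO: 4 outcomes — {(0,0) (0,1) (1,0) (1,1)}
PSO∖claimed = {(1,0)}

missing: B.r0=1 B.r1=0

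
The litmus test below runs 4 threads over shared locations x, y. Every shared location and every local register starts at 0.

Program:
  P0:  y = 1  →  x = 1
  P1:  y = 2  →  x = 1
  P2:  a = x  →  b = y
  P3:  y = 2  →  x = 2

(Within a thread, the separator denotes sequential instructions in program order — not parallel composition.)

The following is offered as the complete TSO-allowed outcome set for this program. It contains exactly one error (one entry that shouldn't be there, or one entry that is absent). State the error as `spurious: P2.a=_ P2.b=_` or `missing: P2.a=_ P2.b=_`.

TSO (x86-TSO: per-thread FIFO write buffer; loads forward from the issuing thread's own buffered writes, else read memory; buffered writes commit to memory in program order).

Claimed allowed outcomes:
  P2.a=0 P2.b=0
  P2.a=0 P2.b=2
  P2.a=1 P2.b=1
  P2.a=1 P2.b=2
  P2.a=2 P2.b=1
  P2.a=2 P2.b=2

missing: P2.a=0 P2.b=1

outcome vector order: (P2.a,P2.b)
under TSO → (0,0), (0,1), (0,2), (1,1), (1,2), (2,1), (2,2)
TSO∖claimed = {(0,1)}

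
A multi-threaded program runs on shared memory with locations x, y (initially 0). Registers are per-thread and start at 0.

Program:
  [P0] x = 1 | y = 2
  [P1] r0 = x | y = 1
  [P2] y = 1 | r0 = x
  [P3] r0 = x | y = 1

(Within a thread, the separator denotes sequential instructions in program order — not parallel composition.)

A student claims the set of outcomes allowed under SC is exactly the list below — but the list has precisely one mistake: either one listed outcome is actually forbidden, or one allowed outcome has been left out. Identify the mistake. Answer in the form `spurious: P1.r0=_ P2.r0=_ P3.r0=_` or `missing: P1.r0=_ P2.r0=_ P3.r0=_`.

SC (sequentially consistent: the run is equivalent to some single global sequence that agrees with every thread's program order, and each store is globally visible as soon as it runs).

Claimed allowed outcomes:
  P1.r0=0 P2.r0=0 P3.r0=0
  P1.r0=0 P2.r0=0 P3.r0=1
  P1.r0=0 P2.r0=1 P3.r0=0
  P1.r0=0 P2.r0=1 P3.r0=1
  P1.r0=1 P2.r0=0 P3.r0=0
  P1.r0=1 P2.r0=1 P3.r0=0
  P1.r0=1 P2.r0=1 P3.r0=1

outcome vector order: (P1.r0,P2.r0,P3.r0)
[SC] allowed = {0/0/0 0/0/1 0/1/0 0/1/1 1/0/0 1/0/1 1/1/0 1/1/1}
SC∖claimed = {1/0/1}

missing: P1.r0=1 P2.r0=0 P3.r0=1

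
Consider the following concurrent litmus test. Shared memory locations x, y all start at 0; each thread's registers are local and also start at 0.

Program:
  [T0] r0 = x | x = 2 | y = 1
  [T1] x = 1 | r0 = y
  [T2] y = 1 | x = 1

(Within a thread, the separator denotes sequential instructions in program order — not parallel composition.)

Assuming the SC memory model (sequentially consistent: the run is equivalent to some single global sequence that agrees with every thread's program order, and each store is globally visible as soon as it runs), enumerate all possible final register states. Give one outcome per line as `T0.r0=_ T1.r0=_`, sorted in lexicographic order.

T0.r0=0 T1.r0=0
T0.r0=0 T1.r0=1
T0.r0=1 T1.r0=0
T0.r0=1 T1.r0=1

outcome vector order: (T0.r0,T1.r0)
|SC outcomes| = 4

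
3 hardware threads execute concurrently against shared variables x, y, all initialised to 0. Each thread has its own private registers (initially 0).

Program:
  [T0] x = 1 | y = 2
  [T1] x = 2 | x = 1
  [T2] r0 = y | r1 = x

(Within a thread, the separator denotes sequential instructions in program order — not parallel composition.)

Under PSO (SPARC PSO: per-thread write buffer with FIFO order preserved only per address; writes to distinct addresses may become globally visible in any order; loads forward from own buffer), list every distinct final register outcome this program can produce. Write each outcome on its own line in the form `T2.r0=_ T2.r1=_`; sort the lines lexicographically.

outcome vector order: (T2.r0,T2.r1)
|PSO outcomes| = 6

T2.r0=0 T2.r1=0
T2.r0=0 T2.r1=1
T2.r0=0 T2.r1=2
T2.r0=2 T2.r1=0
T2.r0=2 T2.r1=1
T2.r0=2 T2.r1=2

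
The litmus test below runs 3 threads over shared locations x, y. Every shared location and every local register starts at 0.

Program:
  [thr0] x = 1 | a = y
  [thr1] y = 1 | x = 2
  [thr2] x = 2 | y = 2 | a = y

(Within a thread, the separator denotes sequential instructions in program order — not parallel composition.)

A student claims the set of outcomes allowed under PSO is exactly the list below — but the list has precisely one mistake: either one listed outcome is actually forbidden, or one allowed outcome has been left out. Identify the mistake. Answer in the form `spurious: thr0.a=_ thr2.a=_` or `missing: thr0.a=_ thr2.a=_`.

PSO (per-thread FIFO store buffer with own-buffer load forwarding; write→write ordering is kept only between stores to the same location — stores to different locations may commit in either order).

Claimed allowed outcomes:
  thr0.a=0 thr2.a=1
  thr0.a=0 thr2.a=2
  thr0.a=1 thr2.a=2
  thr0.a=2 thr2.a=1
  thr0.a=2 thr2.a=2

missing: thr0.a=1 thr2.a=1

outcome vector order: (thr0.a,thr2.a)
under PSO → 0/1, 0/2, 1/1, 1/2, 2/1, 2/2
PSO∖claimed = {1/1}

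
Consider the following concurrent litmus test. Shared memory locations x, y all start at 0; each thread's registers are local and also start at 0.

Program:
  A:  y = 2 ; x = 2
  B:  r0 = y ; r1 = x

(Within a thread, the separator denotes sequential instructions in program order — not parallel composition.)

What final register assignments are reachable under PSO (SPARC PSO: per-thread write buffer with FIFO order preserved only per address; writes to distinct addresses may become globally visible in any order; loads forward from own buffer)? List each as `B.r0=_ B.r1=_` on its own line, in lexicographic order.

B.r0=0 B.r1=0
B.r0=0 B.r1=2
B.r0=2 B.r1=0
B.r0=2 B.r1=2

outcome vector order: (B.r0,B.r1)
|PSO outcomes| = 4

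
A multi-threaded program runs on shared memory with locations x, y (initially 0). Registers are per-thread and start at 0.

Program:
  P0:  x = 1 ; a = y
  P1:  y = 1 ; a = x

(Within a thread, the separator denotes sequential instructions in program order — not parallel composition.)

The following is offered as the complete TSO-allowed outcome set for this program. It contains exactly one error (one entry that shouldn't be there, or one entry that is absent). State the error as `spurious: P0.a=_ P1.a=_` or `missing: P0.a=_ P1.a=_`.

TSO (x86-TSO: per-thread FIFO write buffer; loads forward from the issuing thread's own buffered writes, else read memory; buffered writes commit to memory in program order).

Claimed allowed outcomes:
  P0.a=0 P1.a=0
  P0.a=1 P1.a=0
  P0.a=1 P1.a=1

outcome vector order: (P0.a,P1.a)
TSO (4): (0,0), (0,1), (1,0), (1,1)
TSO∖claimed = {(0,1)}

missing: P0.a=0 P1.a=1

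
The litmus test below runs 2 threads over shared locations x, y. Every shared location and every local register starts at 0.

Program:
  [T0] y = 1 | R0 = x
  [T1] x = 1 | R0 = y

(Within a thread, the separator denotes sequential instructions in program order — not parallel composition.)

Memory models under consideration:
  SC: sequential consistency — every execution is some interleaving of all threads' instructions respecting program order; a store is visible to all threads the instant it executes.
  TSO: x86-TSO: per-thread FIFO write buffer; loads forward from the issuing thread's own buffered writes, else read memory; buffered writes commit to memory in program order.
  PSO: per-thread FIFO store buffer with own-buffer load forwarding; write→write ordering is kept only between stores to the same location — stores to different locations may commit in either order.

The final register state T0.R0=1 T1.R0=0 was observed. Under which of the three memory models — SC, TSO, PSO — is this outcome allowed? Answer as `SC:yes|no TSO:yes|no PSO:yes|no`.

SC:yes TSO:yes PSO:yes

outcome vector order: (T0.R0,T1.R0)
SC: 3 outcomes — {(0,1) (1,0) (1,1)}
TSO: 4 outcomes — {(0,0) (0,1) (1,0) (1,1)}
PSO: 4 outcomes — {(0,0) (0,1) (1,0) (1,1)}
target (1,0) ∈ {SC,TSO,PSO}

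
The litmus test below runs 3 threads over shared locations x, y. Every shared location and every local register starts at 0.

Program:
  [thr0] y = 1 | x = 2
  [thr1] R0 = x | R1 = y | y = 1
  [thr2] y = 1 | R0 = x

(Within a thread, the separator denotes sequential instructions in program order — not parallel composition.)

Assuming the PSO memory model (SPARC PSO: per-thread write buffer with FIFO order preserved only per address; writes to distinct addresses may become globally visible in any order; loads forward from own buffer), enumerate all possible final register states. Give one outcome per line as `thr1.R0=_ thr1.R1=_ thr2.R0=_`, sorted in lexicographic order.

thr1.R0=0 thr1.R1=0 thr2.R0=0
thr1.R0=0 thr1.R1=0 thr2.R0=2
thr1.R0=0 thr1.R1=1 thr2.R0=0
thr1.R0=0 thr1.R1=1 thr2.R0=2
thr1.R0=2 thr1.R1=0 thr2.R0=0
thr1.R0=2 thr1.R1=0 thr2.R0=2
thr1.R0=2 thr1.R1=1 thr2.R0=0
thr1.R0=2 thr1.R1=1 thr2.R0=2

outcome vector order: (thr1.R0,thr1.R1,thr2.R0)
|PSO outcomes| = 8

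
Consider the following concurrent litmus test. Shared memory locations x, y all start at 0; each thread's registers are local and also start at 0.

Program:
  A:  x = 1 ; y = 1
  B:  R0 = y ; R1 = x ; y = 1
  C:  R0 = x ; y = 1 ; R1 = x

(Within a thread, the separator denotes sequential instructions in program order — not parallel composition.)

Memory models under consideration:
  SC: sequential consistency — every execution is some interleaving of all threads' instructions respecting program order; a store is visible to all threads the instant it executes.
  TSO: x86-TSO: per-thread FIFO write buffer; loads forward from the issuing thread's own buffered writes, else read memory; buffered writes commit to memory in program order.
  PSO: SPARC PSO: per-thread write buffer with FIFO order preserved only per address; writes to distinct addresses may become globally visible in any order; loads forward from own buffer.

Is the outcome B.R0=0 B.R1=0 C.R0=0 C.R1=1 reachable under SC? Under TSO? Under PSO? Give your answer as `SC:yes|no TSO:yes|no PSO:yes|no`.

outcome vector order: (B.R0,B.R1,C.R0,C.R1)
SC (11): <0 0 0 0> <0 0 0 1> <0 0 1 1> <0 1 0 0> <0 1 0 1> <0 1 1 1> <1 0 0 0> <1 0 0 1> <1 1 0 0> <1 1 0 1> <1 1 1 1>
TSO (11): <0 0 0 0> <0 0 0 1> <0 0 1 1> <0 1 0 0> <0 1 0 1> <0 1 1 1> <1 0 0 0> <1 0 0 1> <1 1 0 0> <1 1 0 1> <1 1 1 1>
PSO (12): <0 0 0 0> <0 0 0 1> <0 0 1 1> <0 1 0 0> <0 1 0 1> <0 1 1 1> <1 0 0 0> <1 0 0 1> <1 0 1 1> <1 1 0 0> <1 1 0 1> <1 1 1 1>
target <0 0 0 1> ∈ {SC,TSO,PSO}

SC:yes TSO:yes PSO:yes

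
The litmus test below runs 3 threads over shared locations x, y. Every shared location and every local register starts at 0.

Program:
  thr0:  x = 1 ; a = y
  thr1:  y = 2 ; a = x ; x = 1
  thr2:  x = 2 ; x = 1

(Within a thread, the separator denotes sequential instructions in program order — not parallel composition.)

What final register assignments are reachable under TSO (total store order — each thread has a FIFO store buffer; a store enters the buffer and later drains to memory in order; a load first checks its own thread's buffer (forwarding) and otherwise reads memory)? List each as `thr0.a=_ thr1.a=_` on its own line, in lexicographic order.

thr0.a=0 thr1.a=0
thr0.a=0 thr1.a=1
thr0.a=0 thr1.a=2
thr0.a=2 thr1.a=0
thr0.a=2 thr1.a=1
thr0.a=2 thr1.a=2

outcome vector order: (thr0.a,thr1.a)
|TSO outcomes| = 6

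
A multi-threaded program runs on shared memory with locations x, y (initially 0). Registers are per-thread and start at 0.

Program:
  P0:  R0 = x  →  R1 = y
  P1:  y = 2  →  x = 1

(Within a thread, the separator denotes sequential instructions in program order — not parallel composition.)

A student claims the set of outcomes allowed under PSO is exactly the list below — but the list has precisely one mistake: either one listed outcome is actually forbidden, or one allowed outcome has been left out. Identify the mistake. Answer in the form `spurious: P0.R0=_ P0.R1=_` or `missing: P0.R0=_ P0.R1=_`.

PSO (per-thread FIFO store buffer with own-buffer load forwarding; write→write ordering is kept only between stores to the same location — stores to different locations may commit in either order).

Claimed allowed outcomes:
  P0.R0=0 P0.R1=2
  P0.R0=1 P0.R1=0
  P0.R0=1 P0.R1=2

outcome vector order: (P0.R0,P0.R1)
PSO: 4 outcomes — {00 02 10 12}
PSO∖claimed = {00}

missing: P0.R0=0 P0.R1=0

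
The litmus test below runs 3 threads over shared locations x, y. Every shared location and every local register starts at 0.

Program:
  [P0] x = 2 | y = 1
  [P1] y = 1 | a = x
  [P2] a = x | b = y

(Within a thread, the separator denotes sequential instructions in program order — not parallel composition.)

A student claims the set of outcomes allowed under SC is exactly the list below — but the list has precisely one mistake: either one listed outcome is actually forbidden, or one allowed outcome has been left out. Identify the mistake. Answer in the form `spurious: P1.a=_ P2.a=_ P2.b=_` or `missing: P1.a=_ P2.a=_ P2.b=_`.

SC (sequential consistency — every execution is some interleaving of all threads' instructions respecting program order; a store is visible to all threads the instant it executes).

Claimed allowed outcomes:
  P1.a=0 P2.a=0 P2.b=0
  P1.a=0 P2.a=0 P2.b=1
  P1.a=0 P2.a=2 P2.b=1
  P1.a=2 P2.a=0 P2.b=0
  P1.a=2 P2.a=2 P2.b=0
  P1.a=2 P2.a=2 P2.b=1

missing: P1.a=2 P2.a=0 P2.b=1

outcome vector order: (P1.a,P2.a,P2.b)
SC (7): <0 0 0> <0 0 1> <0 2 1> <2 0 0> <2 0 1> <2 2 0> <2 2 1>
SC∖claimed = {<2 0 1>}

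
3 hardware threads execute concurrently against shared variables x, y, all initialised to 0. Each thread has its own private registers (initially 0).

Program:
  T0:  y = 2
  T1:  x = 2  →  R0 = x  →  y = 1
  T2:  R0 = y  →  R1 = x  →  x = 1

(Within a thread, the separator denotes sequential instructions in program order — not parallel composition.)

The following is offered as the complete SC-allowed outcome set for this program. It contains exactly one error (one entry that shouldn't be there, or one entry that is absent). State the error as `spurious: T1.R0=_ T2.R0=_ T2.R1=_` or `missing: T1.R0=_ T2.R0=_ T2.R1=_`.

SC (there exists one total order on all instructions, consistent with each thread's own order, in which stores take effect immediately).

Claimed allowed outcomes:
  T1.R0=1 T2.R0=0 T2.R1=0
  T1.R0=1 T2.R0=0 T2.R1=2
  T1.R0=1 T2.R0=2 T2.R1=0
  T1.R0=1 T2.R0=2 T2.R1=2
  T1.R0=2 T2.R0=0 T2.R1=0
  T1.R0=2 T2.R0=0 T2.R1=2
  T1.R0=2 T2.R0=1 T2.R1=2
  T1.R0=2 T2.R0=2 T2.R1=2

outcome vector order: (T1.R0,T2.R0,T2.R1)
SC: 9 outcomes — {100; 102; 120; 122; 200; 202; 212; 220; 222}
SC∖claimed = {220}

missing: T1.R0=2 T2.R0=2 T2.R1=0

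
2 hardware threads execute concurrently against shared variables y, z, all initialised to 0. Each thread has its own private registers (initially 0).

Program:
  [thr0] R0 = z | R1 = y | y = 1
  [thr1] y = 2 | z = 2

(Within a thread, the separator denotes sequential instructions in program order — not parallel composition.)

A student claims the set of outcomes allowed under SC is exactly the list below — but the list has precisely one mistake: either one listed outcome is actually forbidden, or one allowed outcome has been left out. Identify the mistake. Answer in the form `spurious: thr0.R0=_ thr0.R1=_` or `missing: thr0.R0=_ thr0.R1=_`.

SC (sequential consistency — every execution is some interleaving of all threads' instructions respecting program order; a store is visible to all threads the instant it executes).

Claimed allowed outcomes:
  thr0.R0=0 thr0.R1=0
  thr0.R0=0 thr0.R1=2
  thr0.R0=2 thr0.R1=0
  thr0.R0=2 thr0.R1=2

spurious: thr0.R0=2 thr0.R1=0

outcome vector order: (thr0.R0,thr0.R1)
SC: 3 outcomes — {00; 02; 22}
claimed∖SC = {20}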